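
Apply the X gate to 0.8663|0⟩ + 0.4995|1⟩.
0.4995|0⟩ + 0.8663|1⟩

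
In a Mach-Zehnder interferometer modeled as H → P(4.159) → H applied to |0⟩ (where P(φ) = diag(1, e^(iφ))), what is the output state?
(0.2372 - 0.4254i)|0⟩ + (0.7628 + 0.4254i)|1⟩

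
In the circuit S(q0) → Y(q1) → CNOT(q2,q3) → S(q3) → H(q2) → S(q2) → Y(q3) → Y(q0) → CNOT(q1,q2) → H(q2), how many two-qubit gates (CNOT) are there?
2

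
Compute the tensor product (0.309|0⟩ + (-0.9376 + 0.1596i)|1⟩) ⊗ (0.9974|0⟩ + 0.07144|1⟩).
0.3082|00⟩ + 0.02207|01⟩ + (-0.9352 + 0.1592i)|10⟩ + (-0.06698 + 0.0114i)|11⟩

amp(|b₁b₂…⟩) = product of the factor amplitudes for bits b₁, b₂, …; only kets whose every factor amplitude is nonzero survive.
|00⟩: (0.309)(0.9974) = 0.3082
|01⟩: (0.309)(0.07144) = 0.02207
|10⟩: (-0.9376 + 0.1596i)(0.9974) = (-0.9352 + 0.1592i)
|11⟩: (-0.9376 + 0.1596i)(0.07144) = (-0.06698 + 0.0114i)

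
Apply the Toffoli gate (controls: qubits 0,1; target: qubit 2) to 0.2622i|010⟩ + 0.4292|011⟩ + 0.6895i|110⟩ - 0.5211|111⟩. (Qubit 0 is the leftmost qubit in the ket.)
0.2622i|010⟩ + 0.4292|011⟩ - 0.5211|110⟩ + 0.6895i|111⟩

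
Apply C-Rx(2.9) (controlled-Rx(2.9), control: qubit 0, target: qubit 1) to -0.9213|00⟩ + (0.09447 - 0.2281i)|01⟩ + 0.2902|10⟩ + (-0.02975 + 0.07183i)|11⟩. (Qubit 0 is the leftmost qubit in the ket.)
-0.9213|00⟩ + (0.09447 - 0.2281i)|01⟩ + (0.1063 + 0.02953i)|10⟩ + (-0.003585 - 0.2794i)|11⟩

C-Rx(2.9) leaves the control-|0⟩ kets |00⟩, |01⟩ unchanged and applies Rx(2.9) to qubit 1 on the control-|1⟩ pair (|10⟩, |11⟩).
Rx(2.9) = [[cos(θ/2), −i·sin(θ/2)], [−i·sin(θ/2), cos(θ/2)]]; θ = 2.9, cos(θ/2) ≈ 0.120503, sin(θ/2) ≈ 0.992713.
With a = amp(|10⟩) = 0.2902 and b = amp(|11⟩) = (-0.02975 + 0.07183i):
new amp(|10⟩) = (0.120503)·a + (-0.992713i)·b = (0.1063 + 0.02953i)
new amp(|11⟩) = (-0.992713i)·a + (0.120503)·b = (-0.003585 - 0.2794i)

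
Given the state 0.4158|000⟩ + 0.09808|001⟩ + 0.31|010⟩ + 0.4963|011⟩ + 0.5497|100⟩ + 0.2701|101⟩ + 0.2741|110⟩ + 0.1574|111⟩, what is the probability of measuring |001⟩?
0.00962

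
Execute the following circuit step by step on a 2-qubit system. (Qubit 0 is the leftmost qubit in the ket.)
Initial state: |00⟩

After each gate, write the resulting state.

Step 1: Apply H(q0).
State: 1/√2|00⟩ + 1/√2|10⟩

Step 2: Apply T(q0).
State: 1/√2|00⟩ + (1/2 + (1/2)i)|10⟩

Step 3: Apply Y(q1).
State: (1/√2)i|01⟩ + (-1/2 + (1/2)i)|11⟩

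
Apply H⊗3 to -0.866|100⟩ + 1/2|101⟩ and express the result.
-0.1294|000⟩ - 0.483|001⟩ - 0.1294|010⟩ - 0.483|011⟩ + 0.1294|100⟩ + 0.483|101⟩ + 0.1294|110⟩ + 0.483|111⟩

H⊗3 gives amp(|y⟩) = (1/2√2) Σ_x (−1)^(x·y) amp(|x⟩), where x·y is the number of positions in which both x and y have a 1.
|000⟩: (-0.866 + 1/2)/(2√2) = -0.1294
|001⟩: (-0.866 - 1/2)/(2√2) = -0.483
|010⟩: (-0.866 + 1/2)/(2√2) = -0.1294
|011⟩: (-0.866 - 1/2)/(2√2) = -0.483
|100⟩: (0.866 - 1/2)/(2√2) = 0.1294
|101⟩: (0.866 + 1/2)/(2√2) = 0.483
|110⟩: (0.866 - 1/2)/(2√2) = 0.1294
|111⟩: (0.866 + 1/2)/(2√2) = 0.483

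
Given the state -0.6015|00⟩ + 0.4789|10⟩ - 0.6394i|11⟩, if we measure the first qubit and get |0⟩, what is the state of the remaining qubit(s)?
-|0⟩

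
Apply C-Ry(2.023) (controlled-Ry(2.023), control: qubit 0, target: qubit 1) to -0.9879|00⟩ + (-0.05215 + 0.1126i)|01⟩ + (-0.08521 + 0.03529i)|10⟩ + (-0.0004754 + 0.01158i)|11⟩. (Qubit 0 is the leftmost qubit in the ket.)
-0.9879|00⟩ + (-0.05215 + 0.1126i)|01⟩ + (-0.04481 + 0.008909i)|10⟩ + (-0.07248 + 0.03606i)|11⟩

C-Ry(2.023) leaves the control-|0⟩ kets |00⟩, |01⟩ unchanged and applies Ry(2.023) to qubit 1 on the control-|1⟩ pair (|10⟩, |11⟩).
Ry(2.023) = [[cos(θ/2), −sin(θ/2)], [sin(θ/2), cos(θ/2)]]; θ = 2.023, cos(θ/2) ≈ 0.53059, sin(θ/2) ≈ 0.847629.
With a = amp(|10⟩) = (-0.08521 + 0.03529i) and b = amp(|11⟩) = (-0.0004754 + 0.01158i):
new amp(|10⟩) = (0.53059)·a + (-0.847629)·b = (-0.04481 + 0.008909i)
new amp(|11⟩) = (0.847629)·a + (0.53059)·b = (-0.07248 + 0.03606i)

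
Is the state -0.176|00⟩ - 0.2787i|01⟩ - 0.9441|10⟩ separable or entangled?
Entangled

Writing the state as a|00⟩ + b|01⟩ + c|10⟩ + d|11⟩, it is a product state iff ad − bc = 0.
Here (a, b, c, d) = (-0.176, -0.2787i, -0.9441, 0): ad − bc = (-0.176)(0) − (-0.2787i)(-0.9441) = -0.2631i ≠ 0, so the state is entangled.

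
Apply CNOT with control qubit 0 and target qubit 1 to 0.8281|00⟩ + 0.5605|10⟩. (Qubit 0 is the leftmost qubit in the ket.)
0.8281|00⟩ + 0.5605|11⟩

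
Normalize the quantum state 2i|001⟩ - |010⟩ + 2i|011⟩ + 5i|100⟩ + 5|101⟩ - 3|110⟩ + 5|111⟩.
0.2074i|001⟩ - 0.1037|010⟩ + 0.2074i|011⟩ + 0.5185i|100⟩ + 0.5185|101⟩ - 0.3111|110⟩ + 0.5185|111⟩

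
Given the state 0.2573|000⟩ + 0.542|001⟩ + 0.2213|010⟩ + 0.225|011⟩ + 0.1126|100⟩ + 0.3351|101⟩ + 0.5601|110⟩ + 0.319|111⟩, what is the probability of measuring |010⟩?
0.04897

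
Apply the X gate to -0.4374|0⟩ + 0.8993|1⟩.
0.8993|0⟩ - 0.4374|1⟩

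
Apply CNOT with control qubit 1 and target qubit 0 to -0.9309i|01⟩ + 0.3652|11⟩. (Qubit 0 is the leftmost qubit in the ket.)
0.3652|01⟩ - 0.9309i|11⟩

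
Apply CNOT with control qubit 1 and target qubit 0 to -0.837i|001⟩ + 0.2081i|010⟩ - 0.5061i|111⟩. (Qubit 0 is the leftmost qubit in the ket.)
-0.837i|001⟩ - 0.5061i|011⟩ + 0.2081i|110⟩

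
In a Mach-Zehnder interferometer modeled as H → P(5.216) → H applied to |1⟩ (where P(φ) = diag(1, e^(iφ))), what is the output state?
(0.2587 + 0.4379i)|0⟩ + (0.7413 - 0.4379i)|1⟩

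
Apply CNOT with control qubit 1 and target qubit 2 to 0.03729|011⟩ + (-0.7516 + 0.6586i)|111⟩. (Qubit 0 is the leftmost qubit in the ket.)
0.03729|010⟩ + (-0.7516 + 0.6586i)|110⟩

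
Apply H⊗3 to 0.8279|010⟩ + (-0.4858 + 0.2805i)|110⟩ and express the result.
(0.121 + 0.09917i)|000⟩ + (0.121 + 0.09917i)|001⟩ + (-0.121 - 0.09917i)|010⟩ + (-0.121 - 0.09917i)|011⟩ + (0.4645 - 0.09917i)|100⟩ + (0.4645 - 0.09917i)|101⟩ + (-0.4645 + 0.09917i)|110⟩ + (-0.4645 + 0.09917i)|111⟩

H⊗3 gives amp(|y⟩) = (1/2√2) Σ_x (−1)^(x·y) amp(|x⟩), where x·y is the number of positions in which both x and y have a 1.
|000⟩: (0.8279 + (-0.4858 + 0.2805i))/(2√2) = (0.121 + 0.09917i)
|001⟩: (0.8279 + (-0.4858 + 0.2805i))/(2√2) = (0.121 + 0.09917i)
|010⟩: (-0.8279 - (-0.4858 + 0.2805i))/(2√2) = (-0.121 - 0.09917i)
|011⟩: (-0.8279 - (-0.4858 + 0.2805i))/(2√2) = (-0.121 - 0.09917i)
|100⟩: (0.8279 - (-0.4858 + 0.2805i))/(2√2) = (0.4645 - 0.09917i)
|101⟩: (0.8279 - (-0.4858 + 0.2805i))/(2√2) = (0.4645 - 0.09917i)
|110⟩: (-0.8279 + (-0.4858 + 0.2805i))/(2√2) = (-0.4645 + 0.09917i)
|111⟩: (-0.8279 + (-0.4858 + 0.2805i))/(2√2) = (-0.4645 + 0.09917i)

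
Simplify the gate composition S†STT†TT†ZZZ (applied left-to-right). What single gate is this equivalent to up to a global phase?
Z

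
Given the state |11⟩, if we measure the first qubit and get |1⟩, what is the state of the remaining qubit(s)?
|1⟩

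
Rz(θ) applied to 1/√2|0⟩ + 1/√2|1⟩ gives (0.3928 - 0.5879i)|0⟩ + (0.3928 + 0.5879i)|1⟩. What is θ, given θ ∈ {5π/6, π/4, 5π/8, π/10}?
5π/8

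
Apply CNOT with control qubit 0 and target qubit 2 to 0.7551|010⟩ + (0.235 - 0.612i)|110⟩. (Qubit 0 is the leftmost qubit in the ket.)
0.7551|010⟩ + (0.235 - 0.612i)|111⟩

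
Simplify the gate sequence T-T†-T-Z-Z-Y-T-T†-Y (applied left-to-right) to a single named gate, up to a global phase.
T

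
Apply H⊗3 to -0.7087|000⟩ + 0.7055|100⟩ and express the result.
-0.001131|000⟩ - 0.001131|001⟩ - 0.001131|010⟩ - 0.001131|011⟩ - 0.5|100⟩ - 0.5|101⟩ - 0.5|110⟩ - 0.5|111⟩

H⊗3 gives amp(|y⟩) = (1/2√2) Σ_x (−1)^(x·y) amp(|x⟩), where x·y is the number of positions in which both x and y have a 1.
|000⟩: (-0.7087 + 0.7055)/(2√2) = -0.001131
|001⟩: (-0.7087 + 0.7055)/(2√2) = -0.001131
|010⟩: (-0.7087 + 0.7055)/(2√2) = -0.001131
|011⟩: (-0.7087 + 0.7055)/(2√2) = -0.001131
|100⟩: (-0.7087 - 0.7055)/(2√2) = -0.5
|101⟩: (-0.7087 - 0.7055)/(2√2) = -0.5
|110⟩: (-0.7087 - 0.7055)/(2√2) = -0.5
|111⟩: (-0.7087 - 0.7055)/(2√2) = -0.5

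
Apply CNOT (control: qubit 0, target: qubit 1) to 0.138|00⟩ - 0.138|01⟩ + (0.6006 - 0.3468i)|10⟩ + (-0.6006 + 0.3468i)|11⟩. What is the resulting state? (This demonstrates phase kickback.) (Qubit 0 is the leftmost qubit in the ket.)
0.138|00⟩ - 0.138|01⟩ + (-0.6006 + 0.3468i)|10⟩ + (0.6006 - 0.3468i)|11⟩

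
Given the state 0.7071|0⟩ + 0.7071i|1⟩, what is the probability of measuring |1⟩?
0.5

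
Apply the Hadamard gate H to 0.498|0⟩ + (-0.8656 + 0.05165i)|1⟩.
(-0.2599 + 0.03652i)|0⟩ + (0.9642 - 0.03652i)|1⟩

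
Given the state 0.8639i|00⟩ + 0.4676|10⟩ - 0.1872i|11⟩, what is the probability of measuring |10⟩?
0.2186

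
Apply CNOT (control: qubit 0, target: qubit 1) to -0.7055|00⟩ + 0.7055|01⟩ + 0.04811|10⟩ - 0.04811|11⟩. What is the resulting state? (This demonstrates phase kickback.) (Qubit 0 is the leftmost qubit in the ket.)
-0.7055|00⟩ + 0.7055|01⟩ - 0.04811|10⟩ + 0.04811|11⟩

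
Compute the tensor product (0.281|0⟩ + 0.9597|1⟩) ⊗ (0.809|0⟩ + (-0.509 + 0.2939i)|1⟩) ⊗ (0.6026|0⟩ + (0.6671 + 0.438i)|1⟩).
0.137|000⟩ + (0.1517 + 0.09957i)|001⟩ + (-0.08619 + 0.04977i)|010⟩ + (-0.1316 - 0.007554i)|011⟩ + 0.4679|100⟩ + (0.5179 + 0.3401i)|101⟩ + (-0.2944 + 0.17i)|110⟩ + (-0.4494 - 0.0258i)|111⟩

amp(|b₁b₂…⟩) = product of the factor amplitudes for bits b₁, b₂, …; only kets whose every factor amplitude is nonzero survive.
|000⟩: (0.281)(0.809)(0.6026) = 0.137
|001⟩: (0.281)(0.809)(0.6671 + 0.438i) = (0.1517 + 0.09957i)
|010⟩: (0.281)(-0.509 + 0.2939i)(0.6026) = (-0.08619 + 0.04977i)
|011⟩: (0.281)(-0.509 + 0.2939i)(0.6671 + 0.438i) = (-0.1316 - 0.007554i)
|100⟩: (0.9597)(0.809)(0.6026) = 0.4679
|101⟩: (0.9597)(0.809)(0.6671 + 0.438i) = (0.5179 + 0.3401i)
|110⟩: (0.9597)(-0.509 + 0.2939i)(0.6026) = (-0.2944 + 0.17i)
|111⟩: (0.9597)(-0.509 + 0.2939i)(0.6671 + 0.438i) = (-0.4494 - 0.0258i)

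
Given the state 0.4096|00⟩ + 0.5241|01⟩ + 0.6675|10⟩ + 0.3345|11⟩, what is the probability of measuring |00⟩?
0.1678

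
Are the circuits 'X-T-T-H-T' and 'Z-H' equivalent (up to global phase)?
No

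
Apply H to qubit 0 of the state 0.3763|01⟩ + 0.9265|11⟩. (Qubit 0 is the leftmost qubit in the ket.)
0.9212|01⟩ - 0.3891|11⟩

H on qubit 0 mixes each pair of kets that differ only in qubit 0: amplitudes (a, b) of (|…0…⟩, |…1…⟩) become ((a + b)/√2, (a − b)/√2). Kets absent from the input have amplitude 0.
(|01⟩, |11⟩): (a, b) = (0.3763, 0.9265) → (0.9212, -0.3891)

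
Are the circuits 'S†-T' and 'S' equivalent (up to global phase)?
No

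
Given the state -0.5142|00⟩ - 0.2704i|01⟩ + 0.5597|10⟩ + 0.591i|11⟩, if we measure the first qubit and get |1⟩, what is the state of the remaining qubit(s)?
0.6876|0⟩ + 0.7261i|1⟩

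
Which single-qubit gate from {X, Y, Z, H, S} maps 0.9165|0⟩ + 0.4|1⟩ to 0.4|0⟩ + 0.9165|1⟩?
X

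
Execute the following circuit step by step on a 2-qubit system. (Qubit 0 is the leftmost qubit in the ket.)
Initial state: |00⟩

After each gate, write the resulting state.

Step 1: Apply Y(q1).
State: i|01⟩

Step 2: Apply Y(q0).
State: -|11⟩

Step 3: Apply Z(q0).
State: |11⟩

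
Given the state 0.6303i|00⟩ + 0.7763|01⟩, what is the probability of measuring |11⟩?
0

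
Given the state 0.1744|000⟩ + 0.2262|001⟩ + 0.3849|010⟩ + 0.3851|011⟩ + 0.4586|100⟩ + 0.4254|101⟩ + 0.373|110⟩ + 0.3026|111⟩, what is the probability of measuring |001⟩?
0.05117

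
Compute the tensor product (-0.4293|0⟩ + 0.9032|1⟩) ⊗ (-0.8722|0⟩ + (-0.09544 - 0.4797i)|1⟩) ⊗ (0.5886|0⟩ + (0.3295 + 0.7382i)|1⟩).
0.2204|000⟩ + (0.1234 + 0.2764i)|001⟩ + (0.02412 + 0.1212i)|010⟩ + (-0.1385 + 0.0981i)|011⟩ - 0.4637|100⟩ + (-0.2596 - 0.5815i)|101⟩ + (-0.05074 - 0.255i)|110⟩ + (0.2914 - 0.2064i)|111⟩

amp(|b₁b₂…⟩) = product of the factor amplitudes for bits b₁, b₂, …; only kets whose every factor amplitude is nonzero survive.
|000⟩: (-0.4293)(-0.8722)(0.5886) = 0.2204
|001⟩: (-0.4293)(-0.8722)(0.3295 + 0.7382i) = (0.1234 + 0.2764i)
|010⟩: (-0.4293)(-0.09544 - 0.4797i)(0.5886) = (0.02412 + 0.1212i)
|011⟩: (-0.4293)(-0.09544 - 0.4797i)(0.3295 + 0.7382i) = (-0.1385 + 0.0981i)
|100⟩: (0.9032)(-0.8722)(0.5886) = -0.4637
|101⟩: (0.9032)(-0.8722)(0.3295 + 0.7382i) = (-0.2596 - 0.5815i)
|110⟩: (0.9032)(-0.09544 - 0.4797i)(0.5886) = (-0.05074 - 0.255i)
|111⟩: (0.9032)(-0.09544 - 0.4797i)(0.3295 + 0.7382i) = (0.2914 - 0.2064i)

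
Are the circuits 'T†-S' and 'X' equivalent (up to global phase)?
No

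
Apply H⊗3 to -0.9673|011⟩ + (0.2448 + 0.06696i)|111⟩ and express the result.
(-0.2554 + 0.02367i)|000⟩ + (0.2554 - 0.02367i)|001⟩ + (0.2554 - 0.02367i)|010⟩ + (-0.2554 + 0.02367i)|011⟩ + (-0.4285 - 0.02367i)|100⟩ + (0.4285 + 0.02367i)|101⟩ + (0.4285 + 0.02367i)|110⟩ + (-0.4285 - 0.02367i)|111⟩

H⊗3 gives amp(|y⟩) = (1/2√2) Σ_x (−1)^(x·y) amp(|x⟩), where x·y is the number of positions in which both x and y have a 1.
|000⟩: (-0.9673 + (0.2448 + 0.06696i))/(2√2) = (-0.2554 + 0.02367i)
|001⟩: (0.9673 - (0.2448 + 0.06696i))/(2√2) = (0.2554 - 0.02367i)
|010⟩: (0.9673 - (0.2448 + 0.06696i))/(2√2) = (0.2554 - 0.02367i)
|011⟩: (-0.9673 + (0.2448 + 0.06696i))/(2√2) = (-0.2554 + 0.02367i)
|100⟩: (-0.9673 - (0.2448 + 0.06696i))/(2√2) = (-0.4285 - 0.02367i)
|101⟩: (0.9673 + (0.2448 + 0.06696i))/(2√2) = (0.4285 + 0.02367i)
|110⟩: (0.9673 + (0.2448 + 0.06696i))/(2√2) = (0.4285 + 0.02367i)
|111⟩: (-0.9673 - (0.2448 + 0.06696i))/(2√2) = (-0.4285 - 0.02367i)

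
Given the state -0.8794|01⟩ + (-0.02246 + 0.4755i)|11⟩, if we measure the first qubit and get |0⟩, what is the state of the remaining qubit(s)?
-|1⟩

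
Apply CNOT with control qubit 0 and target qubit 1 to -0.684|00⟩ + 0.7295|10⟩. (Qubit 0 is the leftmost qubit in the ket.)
-0.684|00⟩ + 0.7295|11⟩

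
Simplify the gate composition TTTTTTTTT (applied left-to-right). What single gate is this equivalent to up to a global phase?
T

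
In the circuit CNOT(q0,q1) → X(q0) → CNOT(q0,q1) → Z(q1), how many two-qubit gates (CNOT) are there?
2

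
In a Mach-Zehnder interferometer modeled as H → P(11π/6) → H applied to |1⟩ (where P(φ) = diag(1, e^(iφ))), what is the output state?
(0.06699 + 0.25i)|0⟩ + (0.933 - 0.25i)|1⟩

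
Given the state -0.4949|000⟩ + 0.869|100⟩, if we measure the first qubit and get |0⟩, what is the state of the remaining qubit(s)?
-|00⟩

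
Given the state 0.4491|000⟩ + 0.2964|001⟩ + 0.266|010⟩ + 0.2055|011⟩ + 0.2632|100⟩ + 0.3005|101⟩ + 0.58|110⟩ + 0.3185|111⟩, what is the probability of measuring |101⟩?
0.0903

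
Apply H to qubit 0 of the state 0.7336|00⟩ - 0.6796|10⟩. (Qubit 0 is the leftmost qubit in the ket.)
0.03818|00⟩ + 0.9993|10⟩

H on qubit 0 mixes each pair of kets that differ only in qubit 0: amplitudes (a, b) of (|…0…⟩, |…1…⟩) become ((a + b)/√2, (a − b)/√2). Kets absent from the input have amplitude 0.
(|00⟩, |10⟩): (a, b) = (0.7336, -0.6796) → (0.03818, 0.9993)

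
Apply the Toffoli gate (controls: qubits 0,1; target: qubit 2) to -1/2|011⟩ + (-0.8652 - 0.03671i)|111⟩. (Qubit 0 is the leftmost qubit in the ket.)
-1/2|011⟩ + (-0.8652 - 0.03671i)|110⟩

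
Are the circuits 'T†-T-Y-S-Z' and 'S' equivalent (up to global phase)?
No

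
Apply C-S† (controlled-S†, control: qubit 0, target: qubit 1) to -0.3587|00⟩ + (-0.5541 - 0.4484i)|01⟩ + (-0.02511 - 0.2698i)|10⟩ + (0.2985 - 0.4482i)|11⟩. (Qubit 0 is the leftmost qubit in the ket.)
-0.3587|00⟩ + (-0.5541 - 0.4484i)|01⟩ + (-0.02511 - 0.2698i)|10⟩ + (-0.4482 - 0.2985i)|11⟩

C-S† leaves the control-|0⟩ kets |00⟩, |01⟩ unchanged and applies S† to qubit 1 on the control-|1⟩ pair (|10⟩, |11⟩).
S† = [[1, 0], [0, -i]].
With a = amp(|10⟩) = (-0.02511 - 0.2698i) and b = amp(|11⟩) = (0.2985 - 0.4482i):
new amp(|10⟩) = (1)·a = (-0.02511 - 0.2698i)
new amp(|11⟩) = (-i)·b = (-0.4482 - 0.2985i)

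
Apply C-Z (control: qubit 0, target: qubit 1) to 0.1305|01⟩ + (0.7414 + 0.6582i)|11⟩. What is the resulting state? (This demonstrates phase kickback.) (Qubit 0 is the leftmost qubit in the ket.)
0.1305|01⟩ + (-0.7414 - 0.6582i)|11⟩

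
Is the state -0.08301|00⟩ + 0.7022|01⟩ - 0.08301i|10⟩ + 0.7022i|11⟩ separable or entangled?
Separable

Writing the state as a|00⟩ + b|01⟩ + c|10⟩ + d|11⟩, it is a product state iff ad − bc = 0.
Here (a, b, c, d) = (-0.08301, 0.7022, -0.08301i, 0.7022i): ad − bc = (-0.08301)(0.7022i) − (0.7022)(-0.08301i) = 0, so the state is separable.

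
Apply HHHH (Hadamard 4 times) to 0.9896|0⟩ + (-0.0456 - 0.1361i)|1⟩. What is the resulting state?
0.9896|0⟩ + (-0.0456 - 0.1361i)|1⟩

H² = I, so an even number of Hadamards cancels: H^4 = I and the state is unchanged.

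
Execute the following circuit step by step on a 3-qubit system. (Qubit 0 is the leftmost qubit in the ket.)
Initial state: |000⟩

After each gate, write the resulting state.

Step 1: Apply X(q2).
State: |001⟩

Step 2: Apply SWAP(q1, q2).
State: |010⟩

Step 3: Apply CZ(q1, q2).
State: |010⟩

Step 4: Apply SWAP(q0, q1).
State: |100⟩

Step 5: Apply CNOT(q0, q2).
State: |101⟩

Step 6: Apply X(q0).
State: |001⟩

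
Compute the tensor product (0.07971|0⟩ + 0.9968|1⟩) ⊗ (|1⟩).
0.07971|01⟩ + 0.9968|11⟩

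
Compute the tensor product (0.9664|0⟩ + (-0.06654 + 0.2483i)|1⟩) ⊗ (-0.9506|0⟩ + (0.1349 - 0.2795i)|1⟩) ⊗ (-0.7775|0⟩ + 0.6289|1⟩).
0.7143|000⟩ - 0.5777|001⟩ + (-0.1014 + 0.21i)|010⟩ + (0.08199 - 0.1699i)|011⟩ + (-0.04918 + 0.1835i)|100⟩ + (0.03978 - 0.1484i)|101⟩ + (-0.04698 - 0.0405i)|110⟩ + (0.038 + 0.03276i)|111⟩

amp(|b₁b₂…⟩) = product of the factor amplitudes for bits b₁, b₂, …; only kets whose every factor amplitude is nonzero survive.
|000⟩: (0.9664)(-0.9506)(-0.7775) = 0.7143
|001⟩: (0.9664)(-0.9506)(0.6289) = -0.5777
|010⟩: (0.9664)(0.1349 - 0.2795i)(-0.7775) = (-0.1014 + 0.21i)
|011⟩: (0.9664)(0.1349 - 0.2795i)(0.6289) = (0.08199 - 0.1699i)
|100⟩: (-0.06654 + 0.2483i)(-0.9506)(-0.7775) = (-0.04918 + 0.1835i)
|101⟩: (-0.06654 + 0.2483i)(-0.9506)(0.6289) = (0.03978 - 0.1484i)
|110⟩: (-0.06654 + 0.2483i)(0.1349 - 0.2795i)(-0.7775) = (-0.04698 - 0.0405i)
|111⟩: (-0.06654 + 0.2483i)(0.1349 - 0.2795i)(0.6289) = (0.038 + 0.03276i)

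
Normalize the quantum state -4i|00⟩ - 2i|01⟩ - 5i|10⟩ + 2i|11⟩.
-0.5714i|00⟩ - 0.2857i|01⟩ - 0.7143i|10⟩ + 0.2857i|11⟩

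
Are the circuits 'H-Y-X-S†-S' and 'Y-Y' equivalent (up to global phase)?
No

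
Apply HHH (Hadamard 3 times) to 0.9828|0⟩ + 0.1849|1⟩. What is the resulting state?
0.8257|0⟩ + 0.5642|1⟩

H² = I, so H^3 = H: a single Hadamard. With (a, b) = (0.9828, 0.1849), H gives ((a + b)/√2, (a − b)/√2) = (0.8257, 0.5642).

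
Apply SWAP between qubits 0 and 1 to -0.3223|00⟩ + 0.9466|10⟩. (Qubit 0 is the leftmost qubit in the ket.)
-0.3223|00⟩ + 0.9466|01⟩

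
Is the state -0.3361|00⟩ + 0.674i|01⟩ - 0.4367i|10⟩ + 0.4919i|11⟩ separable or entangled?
Entangled

Writing the state as a|00⟩ + b|01⟩ + c|10⟩ + d|11⟩, it is a product state iff ad − bc = 0.
Here (a, b, c, d) = (-0.3361, 0.674i, -0.4367i, 0.4919i): ad − bc = (-0.3361)(0.4919i) − (0.674i)(-0.4367i) = (-0.2943 - 0.1653i) ≠ 0, so the state is entangled.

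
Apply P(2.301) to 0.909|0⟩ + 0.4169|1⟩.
0.909|0⟩ + (-0.2781 + 0.3106i)|1⟩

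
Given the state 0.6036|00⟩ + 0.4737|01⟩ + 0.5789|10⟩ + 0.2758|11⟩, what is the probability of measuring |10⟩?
0.3351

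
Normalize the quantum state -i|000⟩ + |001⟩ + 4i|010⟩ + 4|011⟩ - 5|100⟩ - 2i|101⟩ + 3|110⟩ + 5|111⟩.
-0.1015i|000⟩ + 0.1015|001⟩ + 0.4061i|010⟩ + 0.4061|011⟩ - 0.5077|100⟩ - 0.2031i|101⟩ + 0.3046|110⟩ + 0.5077|111⟩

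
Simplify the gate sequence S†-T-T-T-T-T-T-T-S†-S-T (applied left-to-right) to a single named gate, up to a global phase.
S†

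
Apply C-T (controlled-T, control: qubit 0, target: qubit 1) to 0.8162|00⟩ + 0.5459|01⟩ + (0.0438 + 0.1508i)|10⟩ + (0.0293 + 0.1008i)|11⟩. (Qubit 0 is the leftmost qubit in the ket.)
0.8162|00⟩ + 0.5459|01⟩ + (0.0438 + 0.1508i)|10⟩ + (-0.05056 + 0.09199i)|11⟩

C-T leaves the control-|0⟩ kets |00⟩, |01⟩ unchanged and applies T to qubit 1 on the control-|1⟩ pair (|10⟩, |11⟩).
T = [[1, 0], [0, (1/√2 + (1/√2)i)]].
With a = amp(|10⟩) = (0.0438 + 0.1508i) and b = amp(|11⟩) = (0.0293 + 0.1008i):
new amp(|10⟩) = (1)·a = (0.0438 + 0.1508i)
new amp(|11⟩) = (1/√2 + (1/√2)i)·b = (-0.05056 + 0.09199i)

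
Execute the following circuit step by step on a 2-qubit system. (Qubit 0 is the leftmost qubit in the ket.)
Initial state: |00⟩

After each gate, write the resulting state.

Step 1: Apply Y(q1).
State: i|01⟩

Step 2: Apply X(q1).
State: i|00⟩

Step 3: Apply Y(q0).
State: -|10⟩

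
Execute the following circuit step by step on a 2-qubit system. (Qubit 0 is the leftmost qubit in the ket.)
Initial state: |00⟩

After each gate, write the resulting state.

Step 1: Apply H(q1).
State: 1/√2|00⟩ + 1/√2|01⟩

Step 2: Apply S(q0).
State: 1/√2|00⟩ + 1/√2|01⟩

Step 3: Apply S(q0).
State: 1/√2|00⟩ + 1/√2|01⟩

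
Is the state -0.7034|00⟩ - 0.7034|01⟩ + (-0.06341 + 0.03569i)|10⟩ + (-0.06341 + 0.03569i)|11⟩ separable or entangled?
Separable

Writing the state as a|00⟩ + b|01⟩ + c|10⟩ + d|11⟩, it is a product state iff ad − bc = 0.
Here (a, b, c, d) = (-0.7034, -0.7034, (-0.06341 + 0.03569i), (-0.06341 + 0.03569i)): ad − bc = (-0.7034)(-0.06341 + 0.03569i) − (-0.7034)(-0.06341 + 0.03569i) = 0, so the state is separable.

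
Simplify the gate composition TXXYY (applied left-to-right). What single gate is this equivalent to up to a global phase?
T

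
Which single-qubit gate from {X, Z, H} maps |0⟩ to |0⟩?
Z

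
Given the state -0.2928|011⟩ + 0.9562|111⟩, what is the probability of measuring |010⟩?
0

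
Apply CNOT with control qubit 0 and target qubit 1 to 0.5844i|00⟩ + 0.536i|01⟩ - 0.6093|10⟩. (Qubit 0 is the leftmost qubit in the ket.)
0.5844i|00⟩ + 0.536i|01⟩ - 0.6093|11⟩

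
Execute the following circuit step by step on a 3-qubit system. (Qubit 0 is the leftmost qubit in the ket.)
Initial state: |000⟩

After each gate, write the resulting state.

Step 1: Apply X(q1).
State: |010⟩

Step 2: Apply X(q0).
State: |110⟩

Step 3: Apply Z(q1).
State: -|110⟩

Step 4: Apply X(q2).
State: -|111⟩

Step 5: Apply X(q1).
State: -|101⟩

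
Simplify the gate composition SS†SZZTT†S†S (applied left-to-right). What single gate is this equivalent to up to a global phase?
S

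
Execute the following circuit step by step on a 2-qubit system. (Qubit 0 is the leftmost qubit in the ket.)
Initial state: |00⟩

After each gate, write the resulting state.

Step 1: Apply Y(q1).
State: i|01⟩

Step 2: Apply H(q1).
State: (1/√2)i|00⟩ - (1/√2)i|01⟩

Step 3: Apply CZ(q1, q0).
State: (1/√2)i|00⟩ - (1/√2)i|01⟩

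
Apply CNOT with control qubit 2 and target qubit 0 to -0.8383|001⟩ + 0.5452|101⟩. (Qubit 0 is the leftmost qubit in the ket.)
0.5452|001⟩ - 0.8383|101⟩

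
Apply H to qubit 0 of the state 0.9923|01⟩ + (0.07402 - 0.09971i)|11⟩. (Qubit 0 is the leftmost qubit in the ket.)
(0.754 - 0.07051i)|01⟩ + (0.6493 + 0.07051i)|11⟩

H on qubit 0 mixes each pair of kets that differ only in qubit 0: amplitudes (a, b) of (|…0…⟩, |…1…⟩) become ((a + b)/√2, (a − b)/√2). Kets absent from the input have amplitude 0.
(|01⟩, |11⟩): (a, b) = (0.9923, (0.07402 - 0.09971i)) → ((0.754 - 0.07051i), (0.6493 + 0.07051i))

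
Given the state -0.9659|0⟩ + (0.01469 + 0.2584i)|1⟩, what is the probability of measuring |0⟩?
0.933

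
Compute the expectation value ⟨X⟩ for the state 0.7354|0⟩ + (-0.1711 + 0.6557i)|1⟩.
-0.2517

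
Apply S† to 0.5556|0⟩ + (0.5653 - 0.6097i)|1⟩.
0.5556|0⟩ + (-0.6097 - 0.5653i)|1⟩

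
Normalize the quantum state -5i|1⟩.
-i|1⟩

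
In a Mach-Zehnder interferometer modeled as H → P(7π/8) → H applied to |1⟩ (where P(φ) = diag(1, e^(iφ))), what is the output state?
(0.9619 - 0.1913i)|0⟩ + (0.03806 + 0.1913i)|1⟩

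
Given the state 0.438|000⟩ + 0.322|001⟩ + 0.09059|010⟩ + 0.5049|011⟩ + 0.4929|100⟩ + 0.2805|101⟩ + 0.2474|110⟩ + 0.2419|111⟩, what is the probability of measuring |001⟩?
0.1037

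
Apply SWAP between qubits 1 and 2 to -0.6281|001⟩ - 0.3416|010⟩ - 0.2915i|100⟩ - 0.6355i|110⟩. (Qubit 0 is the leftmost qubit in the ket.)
-0.3416|001⟩ - 0.6281|010⟩ - 0.2915i|100⟩ - 0.6355i|101⟩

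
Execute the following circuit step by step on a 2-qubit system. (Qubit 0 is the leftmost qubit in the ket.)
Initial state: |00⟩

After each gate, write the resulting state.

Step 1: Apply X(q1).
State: |01⟩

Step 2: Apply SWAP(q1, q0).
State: |10⟩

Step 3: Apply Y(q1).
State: i|11⟩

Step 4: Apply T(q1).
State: (-1/√2 + (1/√2)i)|11⟩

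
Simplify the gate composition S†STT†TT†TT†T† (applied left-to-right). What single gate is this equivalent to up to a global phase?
T†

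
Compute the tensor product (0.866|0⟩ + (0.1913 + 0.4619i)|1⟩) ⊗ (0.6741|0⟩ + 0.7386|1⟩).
0.5838|00⟩ + 0.6396|01⟩ + (0.129 + 0.3114i)|10⟩ + (0.1413 + 0.3412i)|11⟩

amp(|b₁b₂…⟩) = product of the factor amplitudes for bits b₁, b₂, …; only kets whose every factor amplitude is nonzero survive.
|00⟩: (0.866)(0.6741) = 0.5838
|01⟩: (0.866)(0.7386) = 0.6396
|10⟩: (0.1913 + 0.4619i)(0.6741) = (0.129 + 0.3114i)
|11⟩: (0.1913 + 0.4619i)(0.7386) = (0.1413 + 0.3412i)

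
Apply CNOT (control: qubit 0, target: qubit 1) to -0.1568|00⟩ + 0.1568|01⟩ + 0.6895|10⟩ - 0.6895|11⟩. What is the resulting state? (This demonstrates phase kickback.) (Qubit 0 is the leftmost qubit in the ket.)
-0.1568|00⟩ + 0.1568|01⟩ - 0.6895|10⟩ + 0.6895|11⟩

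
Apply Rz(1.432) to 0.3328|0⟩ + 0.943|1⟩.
(0.2511 - 0.2184i)|0⟩ + (0.7114 + 0.619i)|1⟩

Rz(1.432) = [[e^(−iθ/2), 0], [0, e^(iθ/2)]] with e^(±iθ/2) = cos(θ/2) ± i·sin(θ/2); θ = 1.432, cos(θ/2) ≈ 0.754437, sin(θ/2) ≈ 0.656372.
With a = amp(|0⟩) = 0.3328 and b = amp(|1⟩) = 0.943:
new amp(|0⟩) = (0.754437 - 0.656372i)·a = (0.2511 - 0.2184i)
new amp(|1⟩) = (0.754437 + 0.656372i)·b = (0.7114 + 0.619i)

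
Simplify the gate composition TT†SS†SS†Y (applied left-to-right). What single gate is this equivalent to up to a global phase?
Y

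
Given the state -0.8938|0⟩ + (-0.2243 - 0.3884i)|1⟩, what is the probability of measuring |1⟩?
0.2012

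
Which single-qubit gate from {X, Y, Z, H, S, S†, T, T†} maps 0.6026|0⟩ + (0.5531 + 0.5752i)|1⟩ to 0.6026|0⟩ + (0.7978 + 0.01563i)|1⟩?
T†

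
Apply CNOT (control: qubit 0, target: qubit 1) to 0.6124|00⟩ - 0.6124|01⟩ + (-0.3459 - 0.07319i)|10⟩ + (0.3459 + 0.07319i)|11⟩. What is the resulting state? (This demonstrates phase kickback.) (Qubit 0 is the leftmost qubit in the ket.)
0.6124|00⟩ - 0.6124|01⟩ + (0.3459 + 0.07319i)|10⟩ + (-0.3459 - 0.07319i)|11⟩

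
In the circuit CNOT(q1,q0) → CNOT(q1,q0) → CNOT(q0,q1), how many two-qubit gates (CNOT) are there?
3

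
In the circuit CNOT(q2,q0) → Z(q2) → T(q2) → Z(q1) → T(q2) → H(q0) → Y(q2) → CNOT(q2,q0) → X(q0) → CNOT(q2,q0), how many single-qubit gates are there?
7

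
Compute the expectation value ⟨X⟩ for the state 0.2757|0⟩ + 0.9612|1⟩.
0.53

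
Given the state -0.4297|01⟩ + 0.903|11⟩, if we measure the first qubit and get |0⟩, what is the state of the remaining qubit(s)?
-|1⟩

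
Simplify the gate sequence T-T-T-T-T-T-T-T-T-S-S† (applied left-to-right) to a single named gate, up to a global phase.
T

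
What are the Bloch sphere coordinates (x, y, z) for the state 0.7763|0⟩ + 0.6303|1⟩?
(0.9786, 0, 0.2054)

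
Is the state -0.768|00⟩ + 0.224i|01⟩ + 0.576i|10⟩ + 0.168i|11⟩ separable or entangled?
Entangled

Writing the state as a|00⟩ + b|01⟩ + c|10⟩ + d|11⟩, it is a product state iff ad − bc = 0.
Here (a, b, c, d) = (-0.768, 0.224i, 0.576i, 0.168i): ad − bc = (-0.768)(0.168i) − (0.224i)(0.576i) = (0.129 - 0.129i) ≠ 0, so the state is entangled.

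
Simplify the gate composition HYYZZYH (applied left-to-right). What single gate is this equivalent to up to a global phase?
Y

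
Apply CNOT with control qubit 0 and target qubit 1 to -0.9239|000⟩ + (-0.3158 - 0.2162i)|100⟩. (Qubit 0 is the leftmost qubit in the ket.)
-0.9239|000⟩ + (-0.3158 - 0.2162i)|110⟩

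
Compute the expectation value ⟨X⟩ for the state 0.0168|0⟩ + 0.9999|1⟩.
0.0336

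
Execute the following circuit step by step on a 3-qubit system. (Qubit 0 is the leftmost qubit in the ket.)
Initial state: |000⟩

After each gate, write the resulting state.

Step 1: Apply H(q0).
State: 1/√2|000⟩ + 1/√2|100⟩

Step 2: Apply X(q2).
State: 1/√2|001⟩ + 1/√2|101⟩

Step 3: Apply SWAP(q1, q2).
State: 1/√2|010⟩ + 1/√2|110⟩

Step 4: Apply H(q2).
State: 1/2|010⟩ + 1/2|011⟩ + 1/2|110⟩ + 1/2|111⟩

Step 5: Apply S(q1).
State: (1/2)i|010⟩ + (1/2)i|011⟩ + (1/2)i|110⟩ + (1/2)i|111⟩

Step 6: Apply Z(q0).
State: (1/2)i|010⟩ + (1/2)i|011⟩ - (1/2)i|110⟩ - (1/2)i|111⟩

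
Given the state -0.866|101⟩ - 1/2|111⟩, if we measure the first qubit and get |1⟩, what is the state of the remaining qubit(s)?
-0.866|01⟩ - 0.5|11⟩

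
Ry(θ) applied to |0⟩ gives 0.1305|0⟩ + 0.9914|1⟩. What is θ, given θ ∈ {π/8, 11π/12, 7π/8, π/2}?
11π/12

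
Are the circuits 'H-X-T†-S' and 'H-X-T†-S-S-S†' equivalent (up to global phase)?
Yes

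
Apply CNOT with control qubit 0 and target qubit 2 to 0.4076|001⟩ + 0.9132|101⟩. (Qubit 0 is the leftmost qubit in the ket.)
0.4076|001⟩ + 0.9132|100⟩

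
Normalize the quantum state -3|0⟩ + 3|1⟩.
-1/√2|0⟩ + 1/√2|1⟩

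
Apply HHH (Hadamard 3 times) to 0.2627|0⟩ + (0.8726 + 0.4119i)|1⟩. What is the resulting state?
(0.8028 + 0.2913i)|0⟩ + (-0.4313 - 0.2913i)|1⟩

H² = I, so H^3 = H: a single Hadamard. With (a, b) = (0.2627, (0.8726 + 0.4119i)), H gives ((a + b)/√2, (a − b)/√2) = ((0.8028 + 0.2913i), (-0.4313 - 0.2913i)).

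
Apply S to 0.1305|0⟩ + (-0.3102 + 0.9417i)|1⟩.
0.1305|0⟩ + (-0.9417 - 0.3102i)|1⟩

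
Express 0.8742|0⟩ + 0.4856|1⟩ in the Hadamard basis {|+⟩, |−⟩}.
0.9615|+⟩ + 0.2748|−⟩

With |ψ⟩ = α|0⟩ + β|1⟩, the Hadamard-basis coefficients are ⟨+|ψ⟩ = (α + β)/√2 and ⟨−|ψ⟩ = (α − β)/√2.
Here α = 0.8742, β = 0.4856: (α + β)/√2 = 0.9615, (α − β)/√2 = 0.2748.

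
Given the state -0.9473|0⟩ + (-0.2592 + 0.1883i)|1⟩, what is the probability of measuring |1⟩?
0.1026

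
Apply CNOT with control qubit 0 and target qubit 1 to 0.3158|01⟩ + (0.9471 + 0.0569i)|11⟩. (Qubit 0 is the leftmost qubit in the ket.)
0.3158|01⟩ + (0.9471 + 0.0569i)|10⟩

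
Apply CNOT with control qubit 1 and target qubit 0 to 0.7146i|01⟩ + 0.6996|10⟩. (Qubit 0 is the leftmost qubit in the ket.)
0.6996|10⟩ + 0.7146i|11⟩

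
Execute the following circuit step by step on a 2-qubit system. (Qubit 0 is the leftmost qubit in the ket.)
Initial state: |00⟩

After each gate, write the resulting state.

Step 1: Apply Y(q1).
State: i|01⟩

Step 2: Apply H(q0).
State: (1/√2)i|01⟩ + (1/√2)i|11⟩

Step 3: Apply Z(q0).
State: (1/√2)i|01⟩ - (1/√2)i|11⟩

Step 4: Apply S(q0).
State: (1/√2)i|01⟩ + 1/√2|11⟩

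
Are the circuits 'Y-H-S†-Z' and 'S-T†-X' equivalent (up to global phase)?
No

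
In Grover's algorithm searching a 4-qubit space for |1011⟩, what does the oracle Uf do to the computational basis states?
Uf|x⟩ = -|x⟩ if x = 1011, else |x⟩ (phase flip on target)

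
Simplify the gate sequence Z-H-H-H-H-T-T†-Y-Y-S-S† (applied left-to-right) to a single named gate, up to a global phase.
Z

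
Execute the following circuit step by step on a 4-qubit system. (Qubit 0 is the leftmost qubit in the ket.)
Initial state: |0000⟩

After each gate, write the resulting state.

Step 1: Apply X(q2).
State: |0010⟩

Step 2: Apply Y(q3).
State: i|0011⟩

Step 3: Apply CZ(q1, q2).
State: i|0011⟩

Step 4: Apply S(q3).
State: -|0011⟩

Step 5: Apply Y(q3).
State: i|0010⟩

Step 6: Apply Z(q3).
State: i|0010⟩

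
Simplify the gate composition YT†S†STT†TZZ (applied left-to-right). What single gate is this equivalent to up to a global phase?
Y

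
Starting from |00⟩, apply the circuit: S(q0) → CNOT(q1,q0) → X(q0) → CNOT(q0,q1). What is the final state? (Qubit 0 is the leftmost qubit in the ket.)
|11⟩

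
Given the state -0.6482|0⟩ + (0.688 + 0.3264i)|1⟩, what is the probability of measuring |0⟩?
0.4202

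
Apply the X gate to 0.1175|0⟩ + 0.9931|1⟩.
0.9931|0⟩ + 0.1175|1⟩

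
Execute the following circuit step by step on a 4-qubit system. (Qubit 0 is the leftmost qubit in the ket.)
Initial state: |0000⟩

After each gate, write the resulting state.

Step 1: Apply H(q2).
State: 1/√2|0000⟩ + 1/√2|0010⟩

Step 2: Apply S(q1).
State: 1/√2|0000⟩ + 1/√2|0010⟩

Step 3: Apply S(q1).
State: 1/√2|0000⟩ + 1/√2|0010⟩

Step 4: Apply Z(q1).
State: 1/√2|0000⟩ + 1/√2|0010⟩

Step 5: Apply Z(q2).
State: 1/√2|0000⟩ - 1/√2|0010⟩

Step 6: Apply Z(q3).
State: 1/√2|0000⟩ - 1/√2|0010⟩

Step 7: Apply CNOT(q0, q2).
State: 1/√2|0000⟩ - 1/√2|0010⟩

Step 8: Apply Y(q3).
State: (1/√2)i|0001⟩ - (1/√2)i|0011⟩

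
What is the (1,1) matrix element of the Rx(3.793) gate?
-0.32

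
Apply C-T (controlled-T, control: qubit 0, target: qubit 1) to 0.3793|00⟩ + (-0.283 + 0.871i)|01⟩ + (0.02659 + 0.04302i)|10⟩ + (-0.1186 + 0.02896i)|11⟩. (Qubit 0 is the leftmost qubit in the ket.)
0.3793|00⟩ + (-0.283 + 0.871i)|01⟩ + (0.02659 + 0.04302i)|10⟩ + (-0.1043 - 0.06339i)|11⟩

C-T leaves the control-|0⟩ kets |00⟩, |01⟩ unchanged and applies T to qubit 1 on the control-|1⟩ pair (|10⟩, |11⟩).
T = [[1, 0], [0, (1/√2 + (1/√2)i)]].
With a = amp(|10⟩) = (0.02659 + 0.04302i) and b = amp(|11⟩) = (-0.1186 + 0.02896i):
new amp(|10⟩) = (1)·a = (0.02659 + 0.04302i)
new amp(|11⟩) = (1/√2 + (1/√2)i)·b = (-0.1043 - 0.06339i)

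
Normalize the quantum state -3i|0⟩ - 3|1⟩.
-(1/√2)i|0⟩ - 1/√2|1⟩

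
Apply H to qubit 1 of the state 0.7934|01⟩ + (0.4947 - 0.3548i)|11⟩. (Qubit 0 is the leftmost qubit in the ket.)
0.561|00⟩ - 0.561|01⟩ + (0.3498 - 0.2509i)|10⟩ + (-0.3498 + 0.2509i)|11⟩

H on qubit 1 mixes each pair of kets that differ only in qubit 1: amplitudes (a, b) of (|…0…⟩, |…1…⟩) become ((a + b)/√2, (a − b)/√2). Kets absent from the input have amplitude 0.
(|00⟩, |01⟩): (a, b) = (0, 0.7934) → (0.561, -0.561)
(|10⟩, |11⟩): (a, b) = (0, (0.4947 - 0.3548i)) → ((0.3498 - 0.2509i), (-0.3498 + 0.2509i))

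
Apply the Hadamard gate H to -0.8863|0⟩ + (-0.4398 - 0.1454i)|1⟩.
(-0.9377 - 0.1028i)|0⟩ + (-0.3157 + 0.1028i)|1⟩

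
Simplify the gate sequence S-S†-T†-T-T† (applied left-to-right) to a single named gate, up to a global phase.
T†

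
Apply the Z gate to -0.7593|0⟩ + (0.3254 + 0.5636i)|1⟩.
-0.7593|0⟩ + (-0.3254 - 0.5636i)|1⟩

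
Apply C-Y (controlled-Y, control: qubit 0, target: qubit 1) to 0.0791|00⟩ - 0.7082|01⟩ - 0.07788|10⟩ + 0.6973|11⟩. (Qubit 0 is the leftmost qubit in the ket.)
0.0791|00⟩ - 0.7082|01⟩ - 0.6973i|10⟩ - 0.07788i|11⟩

C-Y leaves the control-|0⟩ kets |00⟩, |01⟩ unchanged and applies Y to qubit 1 on the control-|1⟩ pair (|10⟩, |11⟩).
Y = [[0, -i], [i, 0]].
With a = amp(|10⟩) = -0.07788 and b = amp(|11⟩) = 0.6973:
new amp(|10⟩) = (-i)·b = -0.6973i
new amp(|11⟩) = (i)·a = -0.07788i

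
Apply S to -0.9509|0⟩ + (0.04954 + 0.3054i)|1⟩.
-0.9509|0⟩ + (-0.3054 + 0.04954i)|1⟩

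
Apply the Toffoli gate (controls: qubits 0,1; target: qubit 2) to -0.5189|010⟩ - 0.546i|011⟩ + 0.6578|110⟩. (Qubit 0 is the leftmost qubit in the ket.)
-0.5189|010⟩ - 0.546i|011⟩ + 0.6578|111⟩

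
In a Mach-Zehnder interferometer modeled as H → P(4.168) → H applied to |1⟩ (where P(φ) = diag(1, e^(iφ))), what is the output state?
(0.7589 + 0.4277i)|0⟩ + (0.2411 - 0.4277i)|1⟩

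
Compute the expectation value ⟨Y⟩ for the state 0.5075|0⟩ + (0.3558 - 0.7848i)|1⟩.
-0.7966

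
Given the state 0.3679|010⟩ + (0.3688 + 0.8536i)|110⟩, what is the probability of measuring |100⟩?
0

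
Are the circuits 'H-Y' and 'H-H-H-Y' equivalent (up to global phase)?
Yes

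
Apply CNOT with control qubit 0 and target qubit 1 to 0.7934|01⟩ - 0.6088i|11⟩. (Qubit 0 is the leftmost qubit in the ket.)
0.7934|01⟩ - 0.6088i|10⟩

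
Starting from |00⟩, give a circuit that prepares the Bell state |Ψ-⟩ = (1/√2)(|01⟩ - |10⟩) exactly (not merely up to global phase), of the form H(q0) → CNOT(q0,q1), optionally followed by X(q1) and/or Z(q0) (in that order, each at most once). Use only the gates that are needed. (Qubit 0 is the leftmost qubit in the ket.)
H(q0) → CNOT(q0,q1) → X(q1) → Z(q0)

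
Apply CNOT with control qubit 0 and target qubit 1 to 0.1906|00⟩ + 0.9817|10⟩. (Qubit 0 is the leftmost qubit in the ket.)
0.1906|00⟩ + 0.9817|11⟩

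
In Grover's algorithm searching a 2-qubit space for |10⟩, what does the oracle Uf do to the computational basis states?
Uf|x⟩ = -|x⟩ if x = 10, else |x⟩ (phase flip on target)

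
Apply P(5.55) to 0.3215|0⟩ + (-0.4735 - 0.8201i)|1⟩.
0.3215|0⟩ + (-0.9007 - 0.2925i)|1⟩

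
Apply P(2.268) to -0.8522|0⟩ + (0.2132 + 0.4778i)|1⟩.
-0.8522|0⟩ + (-0.5032 - 0.1433i)|1⟩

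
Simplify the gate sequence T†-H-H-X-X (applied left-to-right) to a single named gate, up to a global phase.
T†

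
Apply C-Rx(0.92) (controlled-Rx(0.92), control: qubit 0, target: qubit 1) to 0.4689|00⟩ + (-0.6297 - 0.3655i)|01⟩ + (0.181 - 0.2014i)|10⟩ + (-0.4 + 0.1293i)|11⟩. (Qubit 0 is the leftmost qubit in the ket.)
0.4689|00⟩ + (-0.6297 - 0.3655i)|01⟩ + (0.2196 - 0.002886i)|10⟩ + (-0.4478 + 0.0355i)|11⟩

C-Rx(0.92) leaves the control-|0⟩ kets |00⟩, |01⟩ unchanged and applies Rx(0.92) to qubit 1 on the control-|1⟩ pair (|10⟩, |11⟩).
Rx(0.92) = [[cos(θ/2), −i·sin(θ/2)], [−i·sin(θ/2), cos(θ/2)]]; θ = 0.92, cos(θ/2) ≈ 0.896052, sin(θ/2) ≈ 0.443948.
With a = amp(|10⟩) = (0.181 - 0.2014i) and b = amp(|11⟩) = (-0.4 + 0.1293i):
new amp(|10⟩) = (0.896052)·a + (-0.443948i)·b = (0.2196 - 0.002886i)
new amp(|11⟩) = (-0.443948i)·a + (0.896052)·b = (-0.4478 + 0.0355i)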